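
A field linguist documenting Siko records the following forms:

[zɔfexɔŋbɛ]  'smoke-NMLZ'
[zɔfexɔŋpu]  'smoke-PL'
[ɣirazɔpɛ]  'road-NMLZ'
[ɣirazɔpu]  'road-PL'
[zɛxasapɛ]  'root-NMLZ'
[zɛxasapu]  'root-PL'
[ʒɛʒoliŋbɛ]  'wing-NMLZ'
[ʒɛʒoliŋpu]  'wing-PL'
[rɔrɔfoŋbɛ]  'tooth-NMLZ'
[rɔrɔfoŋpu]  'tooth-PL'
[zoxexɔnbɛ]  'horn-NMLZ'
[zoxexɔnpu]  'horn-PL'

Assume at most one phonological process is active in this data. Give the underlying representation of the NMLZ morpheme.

/-bɛ/

The NMLZ morpheme has two allomorphs, [-bɛ] and [-pɛ].
By contrast the PL suffix keeps its initial [p] throughout — that segment must be underlying.
The NMLZ suffix is therefore /-bɛ/ underlyingly, with post-vocalic devoicing: voiced stops become voiceless after a vowel.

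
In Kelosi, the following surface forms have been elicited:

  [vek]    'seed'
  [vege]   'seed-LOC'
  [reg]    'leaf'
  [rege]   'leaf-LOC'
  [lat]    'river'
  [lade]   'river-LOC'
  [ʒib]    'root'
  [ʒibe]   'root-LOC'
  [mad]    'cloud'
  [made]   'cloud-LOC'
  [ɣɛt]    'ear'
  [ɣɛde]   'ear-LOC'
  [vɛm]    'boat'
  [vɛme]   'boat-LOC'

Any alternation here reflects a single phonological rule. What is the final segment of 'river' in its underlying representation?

The root 'river' surfaces as [lat] and [lade], with a stem-final [t] ~ [d] alternation.
If /d/ were underlying and a rule turned it into [t] in isolation, 'cloud' would also alternate; but it has [d] in both [mad] and [made].
So /t/ is underlying, and a rule of intervocalic voicing — voiceless stops become voiced between vowels — gives [d].

/t/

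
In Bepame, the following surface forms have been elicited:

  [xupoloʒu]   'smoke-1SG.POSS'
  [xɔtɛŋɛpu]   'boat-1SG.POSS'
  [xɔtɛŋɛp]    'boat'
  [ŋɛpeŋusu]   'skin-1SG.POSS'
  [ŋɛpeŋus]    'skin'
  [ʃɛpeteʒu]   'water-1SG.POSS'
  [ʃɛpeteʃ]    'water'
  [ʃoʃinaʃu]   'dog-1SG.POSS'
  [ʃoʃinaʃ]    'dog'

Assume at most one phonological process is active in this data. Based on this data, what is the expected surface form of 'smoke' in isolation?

[xupoloʃ]

'water' shows [ʒ] ~ [ʃ] at the end of the stem ([ʃɛpeteʒu] vs [ʃɛpeteʃ]).
If /ʃ/ were underlying and a rule turned it into [ʒ] before the 1SG.POSS suffix, 'dog' would also alternate; but it has [ʃ] in both [ʃoʃinaʃu] and [ʃoʃinaʃ].
The alternation reflects word-final obstruent devoicing: voiced obstruents become voiceless word-finally. /ʒ/ is underlying.
From [xupoloʒu] the stem 'smoke' is /xupoloʒ/; word-finally this yields [xupoloʃ].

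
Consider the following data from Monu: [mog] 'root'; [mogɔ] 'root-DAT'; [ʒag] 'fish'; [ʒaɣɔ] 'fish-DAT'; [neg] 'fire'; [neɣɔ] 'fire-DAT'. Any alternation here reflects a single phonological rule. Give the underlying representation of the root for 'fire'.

/neɣ/

The root 'fire' surfaces as [neg] and [neɣɔ], with a stem-final [g] ~ [ɣ] alternation.
The stem 'root' ([mog], [mogɔ]) shows [g] unchanged in both environments, so [g] cannot be basic with [ɣ] derived before the DAT suffix.
So /ɣ/ is underlying, and a rule of word-final hardening — voiced fricatives become stops word-finally — gives [g].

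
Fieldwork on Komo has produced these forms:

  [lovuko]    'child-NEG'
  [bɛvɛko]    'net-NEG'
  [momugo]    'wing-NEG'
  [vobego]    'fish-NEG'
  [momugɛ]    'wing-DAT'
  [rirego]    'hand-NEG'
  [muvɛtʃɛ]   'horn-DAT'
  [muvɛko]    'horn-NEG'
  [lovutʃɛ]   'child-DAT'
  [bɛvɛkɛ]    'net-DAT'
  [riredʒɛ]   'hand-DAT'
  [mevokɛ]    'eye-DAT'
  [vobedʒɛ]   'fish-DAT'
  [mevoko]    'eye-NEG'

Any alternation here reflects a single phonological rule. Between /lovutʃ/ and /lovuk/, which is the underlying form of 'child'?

In [lovuko] and [lovutʃɛ] the final segment of 'child' alternates: [k] ~ [tʃ].
If /k/ were underlying and a rule turned it into [tʃ] before the DAT suffix, 'eye' would also alternate; but it has [k] in both [mevoko] and [mevokɛ].
The underlying segment must be /tʃ/; palato-alveolar /tʃ/ and /dʒ/ become [k] and [g] when no front vowel follows, yielding [k] there.

/lovutʃ/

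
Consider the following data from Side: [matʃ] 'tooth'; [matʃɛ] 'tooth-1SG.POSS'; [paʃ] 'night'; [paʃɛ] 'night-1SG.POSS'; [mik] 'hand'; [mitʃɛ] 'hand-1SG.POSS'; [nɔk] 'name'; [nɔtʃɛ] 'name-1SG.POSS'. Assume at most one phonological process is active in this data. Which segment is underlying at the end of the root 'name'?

/k/

The root 'name' surfaces as [nɔk] and [nɔtʃɛ], with a stem-final [k] ~ [tʃ] alternation.
If /tʃ/ were underlying and a rule turned it into [k] in isolation, 'tooth' would also alternate; but it has [tʃ] in both [matʃ] and [matʃɛ].
The underlying segment must be /k/; /k/ becomes palato-alveolar [tʃ] before a front vowel, yielding [tʃ] there.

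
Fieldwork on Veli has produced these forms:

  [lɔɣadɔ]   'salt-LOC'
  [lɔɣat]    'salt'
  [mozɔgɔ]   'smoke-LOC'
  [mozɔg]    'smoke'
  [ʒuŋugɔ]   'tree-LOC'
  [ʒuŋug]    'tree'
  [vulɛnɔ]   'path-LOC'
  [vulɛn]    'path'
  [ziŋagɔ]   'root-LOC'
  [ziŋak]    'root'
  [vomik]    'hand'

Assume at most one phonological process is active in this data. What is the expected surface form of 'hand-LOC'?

[vomigɔ]

'root' shows [g] ~ [k] at the end of the stem ([ziŋagɔ] vs [ziŋak]).
The stem 'tree' ([ʒuŋugɔ], [ʒuŋug]) shows [g] unchanged in both environments, so [g] cannot be basic with [k] derived in isolation.
The alternation reflects intervocalic voicing: voiceless stops become voiced between vowels. /k/ is underlying.
From [vomik] the stem 'hand' is /vomik/; between vowels this yields [vomigɔ].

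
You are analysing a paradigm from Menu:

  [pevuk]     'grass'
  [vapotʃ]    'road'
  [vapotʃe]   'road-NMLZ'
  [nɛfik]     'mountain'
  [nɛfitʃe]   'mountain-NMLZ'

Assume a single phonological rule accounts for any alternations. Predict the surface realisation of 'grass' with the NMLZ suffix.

The root 'mountain' surfaces as [nɛfik] and [nɛfitʃe], with a stem-final [k] ~ [tʃ] alternation.
The stem 'road' ([vapotʃ], [vapotʃe]) shows [tʃ] unchanged in both environments, so [tʃ] cannot be basic with [k] derived in isolation.
So /k/ is underlying, and a rule of palatalization before a front vowel — /k/ becomes palato-alveolar [tʃ] before a front vowel — gives [tʃ].
The one attested form of 'grass', [pevuk], shows underlying /pevuk/. Applying the same rule before a front vowel gives [pevutʃe].

[pevutʃe]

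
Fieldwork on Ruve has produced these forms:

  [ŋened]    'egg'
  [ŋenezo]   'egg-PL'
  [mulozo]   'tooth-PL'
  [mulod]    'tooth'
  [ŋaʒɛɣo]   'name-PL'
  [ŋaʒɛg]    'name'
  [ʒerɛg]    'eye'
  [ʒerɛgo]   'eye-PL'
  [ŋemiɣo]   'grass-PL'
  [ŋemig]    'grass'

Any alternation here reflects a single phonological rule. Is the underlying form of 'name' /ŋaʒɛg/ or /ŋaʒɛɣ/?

/ŋaʒɛɣ/

The root 'name' surfaces as [ŋaʒɛg] and [ŋaʒɛɣo], with a stem-final [g] ~ [ɣ] alternation.
The stem 'eye' ([ʒerɛg], [ʒerɛgo]) shows [g] unchanged in both environments, so [g] cannot be basic with [ɣ] derived before the PL suffix.
The alternation reflects word-final hardening: voiced fricatives become stops word-finally. /ɣ/ is underlying.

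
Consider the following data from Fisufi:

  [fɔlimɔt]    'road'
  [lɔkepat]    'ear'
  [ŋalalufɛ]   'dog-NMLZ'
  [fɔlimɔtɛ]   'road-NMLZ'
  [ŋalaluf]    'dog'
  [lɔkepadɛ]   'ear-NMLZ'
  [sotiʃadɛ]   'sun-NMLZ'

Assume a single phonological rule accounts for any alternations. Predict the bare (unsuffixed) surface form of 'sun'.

[sotiʃat]

'ear' shows [d] ~ [t] at the end of the stem ([lɔkepadɛ] vs [lɔkepat]).
If /t/ were underlying and a rule turned it into [d] before the NMLZ suffix, 'road' would also alternate; but it has [t] in both [fɔlimɔtɛ] and [fɔlimɔt].
The alternation reflects word-final obstruent devoicing: voiced obstruents become voiceless word-finally. /d/ is underlying.
From [sotiʃadɛ] the stem 'sun' is /sotiʃad/; word-finally this yields [sotiʃat].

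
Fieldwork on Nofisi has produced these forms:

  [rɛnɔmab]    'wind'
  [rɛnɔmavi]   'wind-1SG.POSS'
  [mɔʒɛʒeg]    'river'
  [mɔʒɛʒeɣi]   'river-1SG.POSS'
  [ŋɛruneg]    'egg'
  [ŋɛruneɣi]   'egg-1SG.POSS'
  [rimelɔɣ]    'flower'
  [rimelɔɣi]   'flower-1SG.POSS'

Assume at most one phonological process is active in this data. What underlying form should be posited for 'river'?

/mɔʒɛʒeg/

The root 'river' surfaces as [mɔʒɛʒeg] and [mɔʒɛʒeɣi], with a stem-final [g] ~ [ɣ] alternation.
Compare 'flower', with invariant [ɣ] in [rimelɔɣ] and [rimelɔɣi]: an analysis with underlying /ɣ/ and a rule producing [g] in isolation would wrongly predict alternation here too.
The alternation reflects intervocalic spirantization: voiced stops become fricatives between vowels. /g/ is underlying.
Hence 'river' is /mɔʒɛʒeg/ underlyingly.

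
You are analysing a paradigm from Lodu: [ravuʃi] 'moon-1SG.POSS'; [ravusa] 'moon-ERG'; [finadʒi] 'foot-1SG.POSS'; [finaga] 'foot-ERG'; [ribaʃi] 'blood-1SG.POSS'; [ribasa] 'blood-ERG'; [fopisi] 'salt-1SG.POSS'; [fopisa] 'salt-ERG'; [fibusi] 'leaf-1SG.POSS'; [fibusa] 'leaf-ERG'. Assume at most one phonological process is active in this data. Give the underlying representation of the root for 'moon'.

'moon' shows [ʃ] ~ [s] at the end of the stem ([ravuʃi] vs [ravusa]).
Compare 'salt', with invariant [s] in [fopisi] and [fopisa]: an analysis with underlying /s/ and a rule producing [ʃ] before the 1SG.POSS suffix would wrongly predict alternation here too.
Therefore /ʃ/ is basic and [s] is derived by depalatalization (palato-alveolar /dʒ/ and /ʃ/ become [g] and [s] when no front vowel follows).
Hence 'moon' is /ravuʃ/ underlyingly.

/ravuʃ/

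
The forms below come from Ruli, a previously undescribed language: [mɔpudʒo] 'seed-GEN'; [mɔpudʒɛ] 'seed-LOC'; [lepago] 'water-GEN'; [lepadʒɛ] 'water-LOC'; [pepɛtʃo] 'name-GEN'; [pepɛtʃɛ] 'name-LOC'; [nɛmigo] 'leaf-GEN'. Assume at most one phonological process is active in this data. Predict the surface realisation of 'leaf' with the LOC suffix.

[nɛmidʒɛ]

'water' shows [g] ~ [dʒ] at the end of the stem ([lepago] vs [lepadʒɛ]).
If /dʒ/ were underlying and a rule turned it into [g] before the GEN suffix, 'seed' would also alternate; but it has [dʒ] in both [mɔpudʒo] and [mɔpudʒɛ].
So /g/ is underlying, and a rule of palatalization before a front vowel — /g/ becomes palato-alveolar [dʒ] before a front vowel — gives [dʒ].
The one attested form of 'leaf', [nɛmigo], shows underlying /nɛmig/. Applying the same rule before a front vowel gives [nɛmidʒɛ].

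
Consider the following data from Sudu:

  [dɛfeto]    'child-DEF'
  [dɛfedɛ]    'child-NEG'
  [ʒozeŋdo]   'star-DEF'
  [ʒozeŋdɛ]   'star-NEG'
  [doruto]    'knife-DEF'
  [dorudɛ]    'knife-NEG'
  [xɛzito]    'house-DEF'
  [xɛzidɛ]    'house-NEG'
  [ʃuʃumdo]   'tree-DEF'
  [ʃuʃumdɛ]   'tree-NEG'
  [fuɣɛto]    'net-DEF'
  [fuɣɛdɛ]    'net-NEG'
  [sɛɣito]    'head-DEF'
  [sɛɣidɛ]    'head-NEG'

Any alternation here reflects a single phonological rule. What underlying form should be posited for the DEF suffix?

The DEF suffix surfaces as [-do] and [-to], depending on the final segment of the stem.
The NEG suffix, which begins with [d], is invariant after every stem; so [d] is not altered by any rule here.
The DEF suffix is therefore /-to/ underlyingly, with post-nasal voicing: voiceless stops become voiced after a nasal.

/-to/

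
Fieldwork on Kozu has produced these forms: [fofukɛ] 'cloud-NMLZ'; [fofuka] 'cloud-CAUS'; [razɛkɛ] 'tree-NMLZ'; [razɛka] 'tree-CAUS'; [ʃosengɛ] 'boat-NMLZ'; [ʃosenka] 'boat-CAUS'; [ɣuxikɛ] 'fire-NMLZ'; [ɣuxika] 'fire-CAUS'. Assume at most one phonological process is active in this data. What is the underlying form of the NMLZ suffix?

The NMLZ morpheme has two allomorphs, [-gɛ] and [-kɛ].
By contrast the CAUS suffix keeps its initial [k] throughout — that segment must be underlying.
So the underlying form is /-gɛ/, and voiced stops become voiceless after a vowel.

/-gɛ/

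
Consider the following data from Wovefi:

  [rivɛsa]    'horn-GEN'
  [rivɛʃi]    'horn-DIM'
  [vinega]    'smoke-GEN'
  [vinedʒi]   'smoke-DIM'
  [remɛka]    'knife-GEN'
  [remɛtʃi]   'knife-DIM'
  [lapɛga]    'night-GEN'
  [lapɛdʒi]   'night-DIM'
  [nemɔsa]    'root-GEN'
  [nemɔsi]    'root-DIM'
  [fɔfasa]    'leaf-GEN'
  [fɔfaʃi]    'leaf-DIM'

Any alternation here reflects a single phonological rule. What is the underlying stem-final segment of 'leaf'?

In [fɔfasa] and [fɔfaʃi] the final segment of 'leaf' alternates: [s] ~ [ʃ].
But 'root' keeps [s] in both environments ([nemɔsa], [nemɔsi]), so there is no rule changing /s/ to [ʃ] before the DIM suffix.
The underlying segment must be /ʃ/; palato-alveolar /tʃ/, /dʒ/ and /ʃ/ become [k], [g] and [s] when no front vowel follows, yielding [s] there.

/ʃ/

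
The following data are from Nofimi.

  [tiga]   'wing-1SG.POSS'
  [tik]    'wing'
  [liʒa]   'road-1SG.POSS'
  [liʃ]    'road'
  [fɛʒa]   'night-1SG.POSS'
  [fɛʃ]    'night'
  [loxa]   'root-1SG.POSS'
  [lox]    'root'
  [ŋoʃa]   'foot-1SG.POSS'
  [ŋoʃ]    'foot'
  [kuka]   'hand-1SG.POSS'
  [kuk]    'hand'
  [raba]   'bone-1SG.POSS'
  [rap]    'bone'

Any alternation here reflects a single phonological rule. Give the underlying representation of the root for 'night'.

The stem for 'night' ends in [ʒ] in [fɛʒa] but [ʃ] in [fɛʃ].
But 'foot' keeps [ʃ] in both environments ([ŋoʃa], [ŋoʃ]), so there is no rule changing /ʃ/ to [ʒ] before the 1SG.POSS suffix.
So /ʒ/ is underlying, and a rule of word-final obstruent devoicing — voiced obstruents become voiceless word-finally — gives [ʃ].
The underlying form of 'night' is therefore /fɛʒ/.

/fɛʒ/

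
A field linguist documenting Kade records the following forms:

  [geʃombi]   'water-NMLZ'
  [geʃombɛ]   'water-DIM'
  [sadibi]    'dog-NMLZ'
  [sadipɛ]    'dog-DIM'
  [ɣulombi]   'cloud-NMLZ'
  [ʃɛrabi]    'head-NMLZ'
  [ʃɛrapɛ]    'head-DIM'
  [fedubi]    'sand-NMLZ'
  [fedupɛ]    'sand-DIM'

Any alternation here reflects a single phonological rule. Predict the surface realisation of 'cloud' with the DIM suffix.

[ɣulombɛ]

The DIM suffix surfaces as [-bɛ] and [-pɛ], depending on the final segment of the stem.
The NMLZ suffix, which begins with [b], is invariant after every stem; so [b] is not altered by any rule here.
So the underlying form is /-pɛ/, and voiceless stops become voiced after a nasal.
After 'cloud', which ends in a nasal, the suffix surfaces as [-bɛ], giving [ɣulombɛ].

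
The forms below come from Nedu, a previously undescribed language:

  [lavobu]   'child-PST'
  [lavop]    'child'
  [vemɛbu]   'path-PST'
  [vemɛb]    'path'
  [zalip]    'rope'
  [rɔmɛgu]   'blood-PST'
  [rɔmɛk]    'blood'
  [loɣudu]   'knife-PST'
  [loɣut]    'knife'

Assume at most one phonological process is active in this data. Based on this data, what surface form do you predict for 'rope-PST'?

The stem for 'child' ends in [b] in [lavobu] but [p] in [lavop].
But 'path' keeps [b] in both environments ([vemɛbu], [vemɛb]), so there is no rule changing /b/ to [p] in isolation.
So /p/ is underlying, and a rule of intervocalic voicing — voiceless stops become voiced between vowels — gives [b].
From [zalip] the stem 'rope' is /zalip/; between vowels this yields [zalibu].

[zalibu]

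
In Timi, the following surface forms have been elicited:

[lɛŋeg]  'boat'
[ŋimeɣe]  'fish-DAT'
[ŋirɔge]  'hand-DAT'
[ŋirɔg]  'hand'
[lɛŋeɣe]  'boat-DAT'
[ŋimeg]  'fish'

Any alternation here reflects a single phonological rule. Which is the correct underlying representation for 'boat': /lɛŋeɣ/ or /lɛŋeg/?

/lɛŋeɣ/

'boat' shows [g] ~ [ɣ] at the end of the stem ([lɛŋeg] vs [lɛŋeɣe]).
The stem 'hand' ([ŋirɔg], [ŋirɔge]) shows [g] unchanged in both environments, so [g] cannot be basic with [ɣ] derived before the DAT suffix.
The alternation reflects word-final hardening: voiced fricatives become stops word-finally. /ɣ/ is underlying.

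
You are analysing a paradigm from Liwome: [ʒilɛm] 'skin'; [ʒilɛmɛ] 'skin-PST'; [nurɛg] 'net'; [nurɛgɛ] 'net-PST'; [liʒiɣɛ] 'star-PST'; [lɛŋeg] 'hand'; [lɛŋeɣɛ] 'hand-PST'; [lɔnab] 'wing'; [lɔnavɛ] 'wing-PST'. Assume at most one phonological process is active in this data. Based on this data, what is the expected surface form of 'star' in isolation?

[liʒig]

In [lɛŋeg] and [lɛŋeɣɛ] the final segment of 'hand' alternates: [g] ~ [ɣ].
If /g/ were underlying and a rule turned it into [ɣ] before the PST suffix, 'net' would also alternate; but it has [g] in both [nurɛg] and [nurɛgɛ].
The underlying segment must be /ɣ/; voiced fricatives become stops word-finally, yielding [g] there.
The one attested form of 'star', [liʒiɣɛ], shows underlying /liʒiɣ/. Applying the same rule word-finally gives [liʒig].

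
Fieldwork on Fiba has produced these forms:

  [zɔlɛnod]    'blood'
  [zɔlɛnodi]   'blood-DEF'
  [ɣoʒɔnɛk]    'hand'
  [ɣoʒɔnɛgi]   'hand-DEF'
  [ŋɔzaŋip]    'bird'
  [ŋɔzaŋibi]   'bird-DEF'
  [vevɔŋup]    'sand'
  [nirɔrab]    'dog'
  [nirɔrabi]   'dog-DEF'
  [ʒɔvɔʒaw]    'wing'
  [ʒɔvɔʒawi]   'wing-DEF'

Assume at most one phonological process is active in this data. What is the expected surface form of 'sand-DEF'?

In [ŋɔzaŋip] and [ŋɔzaŋibi] the final segment of 'bird' alternates: [p] ~ [b].
The stem 'dog' ([nirɔrab], [nirɔrabi]) shows [b] unchanged in both environments, so [b] cannot be basic with [p] derived in isolation.
The underlying segment must be /p/; voiceless stops become voiced between vowels, yielding [b] there.
From [vevɔŋup] the stem 'sand' is /vevɔŋup/; between vowels this yields [vevɔŋubi].

[vevɔŋubi]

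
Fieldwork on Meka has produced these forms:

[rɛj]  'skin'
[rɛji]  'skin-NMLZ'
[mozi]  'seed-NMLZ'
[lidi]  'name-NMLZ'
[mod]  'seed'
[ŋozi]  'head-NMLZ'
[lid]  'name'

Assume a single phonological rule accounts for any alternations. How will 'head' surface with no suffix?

[ŋod]

The stem for 'seed' ends in [z] in [mozi] but [d] in [mod].
Compare 'name', with invariant [d] in [lidi] and [lid]: an analysis with underlying /d/ and a rule producing [z] before the NMLZ suffix would wrongly predict alternation here too.
The underlying segment must be /z/; voiced fricatives become stops word-finally, yielding [d] there.
From [ŋozi] the stem 'head' is /ŋoz/; word-finally this yields [ŋod].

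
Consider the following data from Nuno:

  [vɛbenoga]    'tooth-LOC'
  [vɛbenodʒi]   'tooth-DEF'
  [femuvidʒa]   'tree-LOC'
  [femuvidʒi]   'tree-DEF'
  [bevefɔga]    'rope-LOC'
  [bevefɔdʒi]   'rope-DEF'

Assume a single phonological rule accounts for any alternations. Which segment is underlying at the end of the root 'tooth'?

/g/

In [vɛbenoga] and [vɛbenodʒi] the final segment of 'tooth' alternates: [g] ~ [dʒ].
Compare 'tree', with invariant [dʒ] in [femuvidʒa] and [femuvidʒi]: an analysis with underlying /dʒ/ and a rule producing [g] before the LOC suffix would wrongly predict alternation here too.
The underlying segment must be /g/; /g/ becomes palato-alveolar [dʒ] before a front vowel, yielding [dʒ] there.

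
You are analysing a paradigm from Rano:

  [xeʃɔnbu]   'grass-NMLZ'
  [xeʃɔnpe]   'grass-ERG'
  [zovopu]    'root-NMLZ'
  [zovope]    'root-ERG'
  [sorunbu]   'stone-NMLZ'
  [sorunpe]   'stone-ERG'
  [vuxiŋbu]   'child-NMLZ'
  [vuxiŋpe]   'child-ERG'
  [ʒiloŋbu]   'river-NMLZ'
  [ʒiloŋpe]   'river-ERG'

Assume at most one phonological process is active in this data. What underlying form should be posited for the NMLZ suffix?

The NMLZ morpheme has two allomorphs, [-bu] and [-pu].
The ERG suffix, which begins with [p], is invariant after every stem; so [p] is not altered by any rule here.
The NMLZ suffix is therefore /-bu/ underlyingly, with post-vocalic devoicing: voiced stops become voiceless after a vowel.

/-bu/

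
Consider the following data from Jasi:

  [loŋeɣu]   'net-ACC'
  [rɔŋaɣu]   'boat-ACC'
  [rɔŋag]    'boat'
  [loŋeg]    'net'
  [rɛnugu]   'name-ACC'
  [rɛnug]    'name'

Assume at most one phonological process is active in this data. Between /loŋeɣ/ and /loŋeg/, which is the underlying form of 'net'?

/loŋeɣ/

In [loŋeɣu] and [loŋeg] the final segment of 'net' alternates: [ɣ] ~ [g].
The stem 'name' ([rɛnugu], [rɛnug]) shows [g] unchanged in both environments, so [g] cannot be basic with [ɣ] derived before the ACC suffix.
The alternation reflects word-final hardening: voiced fricatives become stops word-finally. /ɣ/ is underlying.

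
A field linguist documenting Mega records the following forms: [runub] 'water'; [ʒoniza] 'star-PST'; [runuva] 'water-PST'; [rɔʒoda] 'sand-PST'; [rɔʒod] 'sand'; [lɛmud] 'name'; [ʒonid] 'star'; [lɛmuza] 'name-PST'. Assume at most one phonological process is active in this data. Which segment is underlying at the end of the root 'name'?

/z/

The stem for 'name' ends in [d] in [lɛmud] but [z] in [lɛmuza].
Compare 'sand', with invariant [d] in [rɔʒod] and [rɔʒoda]: an analysis with underlying /d/ and a rule producing [z] before the PST suffix would wrongly predict alternation here too.
The underlying segment must be /z/; voiced fricatives become stops word-finally, yielding [d] there.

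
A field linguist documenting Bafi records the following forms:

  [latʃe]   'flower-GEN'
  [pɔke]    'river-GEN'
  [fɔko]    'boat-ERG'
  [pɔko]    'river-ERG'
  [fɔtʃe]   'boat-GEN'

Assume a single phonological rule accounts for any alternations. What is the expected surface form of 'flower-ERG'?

[lako]

'boat' shows [k] ~ [tʃ] at the end of the stem ([fɔko] vs [fɔtʃe]).
If /k/ were underlying and a rule turned it into [tʃ] before the GEN suffix, 'river' would also alternate; but it has [k] in both [pɔko] and [pɔke].
Therefore /tʃ/ is basic and [k] is derived by depalatalization (palato-alveolar /tʃ/ becomes [k] when no front vowel follows).
The one attested form of 'flower', [latʃe], shows underlying /latʃ/. Applying the same rule when no front vowel follows gives [lako].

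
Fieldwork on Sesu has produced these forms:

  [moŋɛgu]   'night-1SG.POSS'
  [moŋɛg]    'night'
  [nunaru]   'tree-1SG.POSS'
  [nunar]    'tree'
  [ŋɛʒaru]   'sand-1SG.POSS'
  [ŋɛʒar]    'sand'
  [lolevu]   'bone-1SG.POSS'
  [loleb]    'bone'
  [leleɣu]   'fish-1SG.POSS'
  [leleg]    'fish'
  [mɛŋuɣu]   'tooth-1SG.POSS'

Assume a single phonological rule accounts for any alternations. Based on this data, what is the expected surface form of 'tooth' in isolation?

In [leleɣu] and [leleg] the final segment of 'fish' alternates: [ɣ] ~ [g].
But 'night' keeps [g] in both environments ([moŋɛgu], [moŋɛg]), so there is no rule changing /g/ to [ɣ] before the 1SG.POSS suffix.
Therefore /ɣ/ is basic and [g] is derived by word-final hardening (voiced fricatives become stops word-finally).
The one attested form of 'tooth', [mɛŋuɣu], shows underlying /mɛŋuɣ/. Applying the same rule word-finally gives [mɛŋug].

[mɛŋug]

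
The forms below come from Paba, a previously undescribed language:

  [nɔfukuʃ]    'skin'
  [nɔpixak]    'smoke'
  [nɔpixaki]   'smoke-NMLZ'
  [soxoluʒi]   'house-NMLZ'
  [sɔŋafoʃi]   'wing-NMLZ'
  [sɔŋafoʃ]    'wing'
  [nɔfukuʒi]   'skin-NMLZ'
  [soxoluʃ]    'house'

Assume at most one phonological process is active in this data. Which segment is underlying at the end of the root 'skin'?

The root 'skin' surfaces as [nɔfukuʒi] and [nɔfukuʃ], with a stem-final [ʒ] ~ [ʃ] alternation.
But 'wing' keeps [ʃ] in both environments ([sɔŋafoʃi], [sɔŋafoʃ]), so there is no rule changing /ʃ/ to [ʒ] before the NMLZ suffix.
Therefore /ʒ/ is basic and [ʃ] is derived by word-final obstruent devoicing (voiced obstruents become voiceless word-finally).

/ʒ/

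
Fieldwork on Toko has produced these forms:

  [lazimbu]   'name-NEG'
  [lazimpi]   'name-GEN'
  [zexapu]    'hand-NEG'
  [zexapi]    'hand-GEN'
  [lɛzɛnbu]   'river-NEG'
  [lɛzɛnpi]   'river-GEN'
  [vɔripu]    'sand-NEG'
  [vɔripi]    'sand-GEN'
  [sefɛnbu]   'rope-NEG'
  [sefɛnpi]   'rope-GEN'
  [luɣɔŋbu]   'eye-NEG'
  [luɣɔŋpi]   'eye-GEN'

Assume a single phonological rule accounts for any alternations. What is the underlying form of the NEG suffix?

/-bu/

The NEG morpheme has two allomorphs, [-bu] and [-pu].
By contrast the GEN suffix keeps its initial [p] throughout — that segment must be underlying.
So the underlying form is /-bu/, and voiced stops become voiceless after a vowel.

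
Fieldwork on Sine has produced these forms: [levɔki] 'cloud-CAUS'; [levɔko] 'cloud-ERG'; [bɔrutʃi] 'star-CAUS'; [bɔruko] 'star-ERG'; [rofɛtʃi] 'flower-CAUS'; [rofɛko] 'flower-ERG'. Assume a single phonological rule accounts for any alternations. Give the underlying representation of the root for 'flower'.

In [rofɛtʃi] and [rofɛko] the final segment of 'flower' alternates: [tʃ] ~ [k].
But 'cloud' keeps [k] in both environments ([levɔki], [levɔko]), so there is no rule changing /k/ to [tʃ] before the CAUS suffix.
The underlying segment must be /tʃ/; palato-alveolar /tʃ/ becomes [k] when no front vowel follows, yielding [k] there.

/rofɛtʃ/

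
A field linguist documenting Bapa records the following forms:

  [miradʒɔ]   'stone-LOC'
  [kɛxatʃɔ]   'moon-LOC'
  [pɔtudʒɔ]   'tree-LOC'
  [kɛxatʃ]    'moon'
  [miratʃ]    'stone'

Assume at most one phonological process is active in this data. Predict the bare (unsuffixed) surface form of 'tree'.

The stem for 'stone' ends in [tʃ] in [miratʃ] but [dʒ] in [miradʒɔ].
The stem 'moon' ([kɛxatʃ], [kɛxatʃɔ]) shows [tʃ] unchanged in both environments, so [tʃ] cannot be basic with [dʒ] derived before the LOC suffix.
Therefore /dʒ/ is basic and [tʃ] is derived by word-final obstruent devoicing (voiced obstruents become voiceless word-finally).
The one attested form of 'tree', [pɔtudʒɔ], shows underlying /pɔtudʒ/. Applying the same rule word-finally gives [pɔtutʃ].

[pɔtutʃ]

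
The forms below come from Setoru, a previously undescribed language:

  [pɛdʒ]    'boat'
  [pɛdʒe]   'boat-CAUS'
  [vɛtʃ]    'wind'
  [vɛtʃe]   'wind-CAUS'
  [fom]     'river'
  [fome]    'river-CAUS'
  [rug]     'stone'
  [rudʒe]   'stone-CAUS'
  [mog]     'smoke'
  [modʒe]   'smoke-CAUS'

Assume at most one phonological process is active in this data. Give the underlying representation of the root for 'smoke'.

/mog/

In [mog] and [modʒe] the final segment of 'smoke' alternates: [g] ~ [dʒ].
But 'boat' keeps [dʒ] in both environments ([pɛdʒ], [pɛdʒe]), so there is no rule changing /dʒ/ to [g] in isolation.
The underlying segment must be /g/; /g/ becomes palato-alveolar [dʒ] before a front vowel, yielding [dʒ] there.
The underlying form of 'smoke' is therefore /mog/.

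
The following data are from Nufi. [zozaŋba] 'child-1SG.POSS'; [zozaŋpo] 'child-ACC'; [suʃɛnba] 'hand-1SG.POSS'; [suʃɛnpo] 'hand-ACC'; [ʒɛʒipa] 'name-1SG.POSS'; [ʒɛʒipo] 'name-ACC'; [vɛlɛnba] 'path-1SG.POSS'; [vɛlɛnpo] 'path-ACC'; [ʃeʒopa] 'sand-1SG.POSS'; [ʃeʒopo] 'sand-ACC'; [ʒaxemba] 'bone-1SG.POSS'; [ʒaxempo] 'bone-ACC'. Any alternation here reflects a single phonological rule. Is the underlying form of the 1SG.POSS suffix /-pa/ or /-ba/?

The 1SG.POSS morpheme has two allomorphs, [-ba] and [-pa].
By contrast the ACC suffix keeps its initial [p] throughout — that segment must be underlying.
So the underlying form is /-ba/, and voiced stops become voiceless after a vowel.

/-ba/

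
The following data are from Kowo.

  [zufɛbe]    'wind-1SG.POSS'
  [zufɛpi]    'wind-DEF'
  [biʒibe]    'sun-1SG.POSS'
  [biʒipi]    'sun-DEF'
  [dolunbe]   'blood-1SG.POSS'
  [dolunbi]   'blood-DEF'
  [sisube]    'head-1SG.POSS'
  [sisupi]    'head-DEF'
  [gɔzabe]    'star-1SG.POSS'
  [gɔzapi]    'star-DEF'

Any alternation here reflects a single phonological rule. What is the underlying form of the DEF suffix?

The DEF suffix surfaces as [-bi] and [-pi], depending on the final segment of the stem.
By contrast the 1SG.POSS suffix keeps its initial [b] throughout — that segment must be underlying.
So the underlying form is /-pi/, and voiceless stops become voiced after a nasal.

/-pi/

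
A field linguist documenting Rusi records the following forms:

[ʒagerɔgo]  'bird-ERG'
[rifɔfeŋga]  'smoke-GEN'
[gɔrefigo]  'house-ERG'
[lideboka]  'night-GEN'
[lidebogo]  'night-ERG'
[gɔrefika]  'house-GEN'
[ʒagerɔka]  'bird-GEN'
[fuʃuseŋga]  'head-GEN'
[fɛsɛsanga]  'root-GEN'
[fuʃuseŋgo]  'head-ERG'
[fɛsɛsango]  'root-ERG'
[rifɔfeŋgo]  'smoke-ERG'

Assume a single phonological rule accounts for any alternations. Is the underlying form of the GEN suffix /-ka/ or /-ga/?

The GEN suffix surfaces as [-ga] and [-ka], depending on the final segment of the stem.
By contrast the ERG suffix keeps its initial [g] throughout — that segment must be underlying.
So the underlying form is /-ka/, and voiceless stops become voiced after a nasal.

/-ka/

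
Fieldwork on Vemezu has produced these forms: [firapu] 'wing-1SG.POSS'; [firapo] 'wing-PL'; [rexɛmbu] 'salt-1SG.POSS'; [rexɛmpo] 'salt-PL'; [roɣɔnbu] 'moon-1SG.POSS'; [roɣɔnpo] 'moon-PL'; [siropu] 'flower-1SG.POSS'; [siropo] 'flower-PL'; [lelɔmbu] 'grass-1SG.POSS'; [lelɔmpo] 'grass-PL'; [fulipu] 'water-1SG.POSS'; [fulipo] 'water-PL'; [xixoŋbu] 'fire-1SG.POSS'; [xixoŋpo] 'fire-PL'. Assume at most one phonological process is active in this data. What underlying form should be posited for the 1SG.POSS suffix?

/-bu/

The 1SG.POSS suffix surfaces as [-bu] and [-pu], depending on the final segment of the stem.
By contrast the PL suffix keeps its initial [p] throughout — that segment must be underlying.
The 1SG.POSS suffix is therefore /-bu/ underlyingly, with post-vocalic devoicing: voiced stops become voiceless after a vowel.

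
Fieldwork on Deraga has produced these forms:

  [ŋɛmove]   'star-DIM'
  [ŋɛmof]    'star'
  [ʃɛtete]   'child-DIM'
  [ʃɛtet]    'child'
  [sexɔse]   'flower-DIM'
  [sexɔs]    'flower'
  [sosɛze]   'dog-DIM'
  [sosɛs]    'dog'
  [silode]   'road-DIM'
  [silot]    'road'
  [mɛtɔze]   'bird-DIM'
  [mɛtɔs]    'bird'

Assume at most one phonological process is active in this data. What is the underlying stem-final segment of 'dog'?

The root 'dog' surfaces as [sosɛze] and [sosɛs], with a stem-final [z] ~ [s] alternation.
But 'flower' keeps [s] in both environments ([sexɔse], [sexɔs]), so there is no rule changing /s/ to [z] before the DIM suffix.
The alternation reflects word-final obstruent devoicing: voiced obstruents become voiceless word-finally. /z/ is underlying.

/z/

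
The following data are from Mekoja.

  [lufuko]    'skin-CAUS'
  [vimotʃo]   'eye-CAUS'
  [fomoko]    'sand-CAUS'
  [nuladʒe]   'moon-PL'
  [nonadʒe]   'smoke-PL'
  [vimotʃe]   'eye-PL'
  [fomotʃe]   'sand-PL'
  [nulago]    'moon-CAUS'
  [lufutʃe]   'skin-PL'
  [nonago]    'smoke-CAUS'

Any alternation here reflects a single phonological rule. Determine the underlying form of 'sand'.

/fomok/

The stem for 'sand' ends in [tʃ] in [fomotʃe] but [k] in [fomoko].
The stem 'eye' ([vimotʃe], [vimotʃo]) shows [tʃ] unchanged in both environments, so [tʃ] cannot be basic with [k] derived before the CAUS suffix.
So /k/ is underlying, and a rule of palatalization before a front vowel — /k/ and /g/ become palato-alveolar [tʃ] and [dʒ] before a front vowel — gives [tʃ].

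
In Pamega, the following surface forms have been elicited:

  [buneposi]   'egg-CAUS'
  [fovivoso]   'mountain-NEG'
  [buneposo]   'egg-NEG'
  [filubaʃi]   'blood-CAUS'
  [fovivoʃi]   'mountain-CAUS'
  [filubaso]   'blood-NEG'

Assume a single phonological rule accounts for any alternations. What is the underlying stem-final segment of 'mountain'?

/ʃ/

In [fovivoso] and [fovivoʃi] the final segment of 'mountain' alternates: [s] ~ [ʃ].
If /s/ were underlying and a rule turned it into [ʃ] before the CAUS suffix, 'egg' would also alternate; but it has [s] in both [buneposo] and [buneposi].
So /ʃ/ is underlying, and a rule of depalatalization — palato-alveolar /ʃ/ becomes [s] when no front vowel follows — gives [s].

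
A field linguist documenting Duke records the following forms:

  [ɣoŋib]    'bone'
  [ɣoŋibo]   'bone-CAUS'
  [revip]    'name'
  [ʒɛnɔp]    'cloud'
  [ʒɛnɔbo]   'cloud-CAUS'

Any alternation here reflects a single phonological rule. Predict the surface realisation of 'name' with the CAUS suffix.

The stem for 'cloud' ends in [p] in [ʒɛnɔp] but [b] in [ʒɛnɔbo].
The stem 'bone' ([ɣoŋib], [ɣoŋibo]) shows [b] unchanged in both environments, so [b] cannot be basic with [p] derived in isolation.
Therefore /p/ is basic and [b] is derived by intervocalic voicing (voiceless stops become voiced between vowels).
The one attested form of 'name', [revip], shows underlying /revip/. Applying the same rule between vowels gives [revibo].

[revibo]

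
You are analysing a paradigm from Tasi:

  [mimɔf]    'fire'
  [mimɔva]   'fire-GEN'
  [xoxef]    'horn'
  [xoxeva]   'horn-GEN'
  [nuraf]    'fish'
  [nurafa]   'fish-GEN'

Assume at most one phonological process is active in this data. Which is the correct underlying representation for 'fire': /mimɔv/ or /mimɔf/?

/mimɔv/

The stem for 'fire' ends in [f] in [mimɔf] but [v] in [mimɔva].
The stem 'fish' ([nuraf], [nurafa]) shows [f] unchanged in both environments, so [f] cannot be basic with [v] derived before the GEN suffix.
The alternation reflects word-final obstruent devoicing: voiced obstruents become voiceless word-finally. /v/ is underlying.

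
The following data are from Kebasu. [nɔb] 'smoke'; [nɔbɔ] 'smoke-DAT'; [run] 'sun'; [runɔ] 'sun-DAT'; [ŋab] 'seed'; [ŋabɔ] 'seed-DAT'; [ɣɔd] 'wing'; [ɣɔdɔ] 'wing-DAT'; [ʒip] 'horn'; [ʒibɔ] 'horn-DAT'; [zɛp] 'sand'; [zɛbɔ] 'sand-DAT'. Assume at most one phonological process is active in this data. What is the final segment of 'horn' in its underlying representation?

/p/

The root 'horn' surfaces as [ʒip] and [ʒibɔ], with a stem-final [p] ~ [b] alternation.
If /b/ were underlying and a rule turned it into [p] in isolation, 'smoke' would also alternate; but it has [b] in both [nɔb] and [nɔbɔ].
Therefore /p/ is basic and [b] is derived by intervocalic voicing (voiceless stops become voiced between vowels).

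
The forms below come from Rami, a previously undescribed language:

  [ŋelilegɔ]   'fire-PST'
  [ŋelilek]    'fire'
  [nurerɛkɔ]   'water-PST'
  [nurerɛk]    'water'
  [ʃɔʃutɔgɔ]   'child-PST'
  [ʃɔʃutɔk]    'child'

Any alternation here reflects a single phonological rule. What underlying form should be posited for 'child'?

'child' shows [g] ~ [k] at the end of the stem ([ʃɔʃutɔgɔ] vs [ʃɔʃutɔk]).
Compare 'water', with invariant [k] in [nurerɛkɔ] and [nurerɛk]: an analysis with underlying /k/ and a rule producing [g] before the PST suffix would wrongly predict alternation here too.
The alternation reflects word-final obstruent devoicing: voiced obstruents become voiceless word-finally. /g/ is underlying.
The underlying form of 'child' is therefore /ʃɔʃutɔg/.

/ʃɔʃutɔg/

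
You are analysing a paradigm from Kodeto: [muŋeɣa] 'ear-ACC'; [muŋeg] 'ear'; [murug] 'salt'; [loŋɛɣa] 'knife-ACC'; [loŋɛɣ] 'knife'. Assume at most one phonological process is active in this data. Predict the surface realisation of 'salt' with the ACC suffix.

[muruɣa]

In [muŋeɣa] and [muŋeg] the final segment of 'ear' alternates: [ɣ] ~ [g].
But 'knife' keeps [ɣ] in both environments ([loŋɛɣa], [loŋɛɣ]), so there is no rule changing /ɣ/ to [g] in isolation.
Therefore /g/ is basic and [ɣ] is derived by intervocalic spirantization (voiced stops become fricatives between vowels).
From [murug] the stem 'salt' is /murug/; between vowels this yields [muruɣa].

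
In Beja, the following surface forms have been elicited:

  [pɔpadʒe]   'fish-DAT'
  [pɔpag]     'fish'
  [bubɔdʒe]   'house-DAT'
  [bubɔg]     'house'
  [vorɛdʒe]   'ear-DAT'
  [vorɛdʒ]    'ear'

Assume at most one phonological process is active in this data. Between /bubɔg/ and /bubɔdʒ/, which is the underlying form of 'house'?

/bubɔg/

In [bubɔdʒe] and [bubɔg] the final segment of 'house' alternates: [dʒ] ~ [g].
The stem 'ear' ([vorɛdʒe], [vorɛdʒ]) shows [dʒ] unchanged in both environments, so [dʒ] cannot be basic with [g] derived in isolation.
The underlying segment must be /g/; /g/ becomes palato-alveolar [dʒ] before a front vowel, yielding [dʒ] there.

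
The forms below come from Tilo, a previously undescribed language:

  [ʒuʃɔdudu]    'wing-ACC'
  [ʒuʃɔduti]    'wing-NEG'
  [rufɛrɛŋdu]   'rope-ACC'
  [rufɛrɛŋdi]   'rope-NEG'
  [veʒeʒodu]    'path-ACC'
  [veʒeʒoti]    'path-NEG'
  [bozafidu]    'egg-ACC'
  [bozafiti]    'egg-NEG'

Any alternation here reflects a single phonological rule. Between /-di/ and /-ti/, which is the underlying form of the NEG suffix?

The NEG morpheme has two allomorphs, [-di] and [-ti].
The ACC suffix, which begins with [d], is invariant after every stem; so [d] is not altered by any rule here.
The NEG suffix is therefore /-ti/ underlyingly, with post-nasal voicing: voiceless stops become voiced after a nasal.

/-ti/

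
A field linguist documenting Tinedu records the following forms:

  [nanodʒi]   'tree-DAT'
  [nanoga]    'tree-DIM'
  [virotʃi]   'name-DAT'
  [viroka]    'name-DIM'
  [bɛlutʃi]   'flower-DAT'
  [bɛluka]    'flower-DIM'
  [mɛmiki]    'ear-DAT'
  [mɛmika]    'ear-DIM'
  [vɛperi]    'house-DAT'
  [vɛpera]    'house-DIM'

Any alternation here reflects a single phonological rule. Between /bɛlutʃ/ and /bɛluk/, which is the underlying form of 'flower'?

/bɛlutʃ/

The root 'flower' surfaces as [bɛlutʃi] and [bɛluka], with a stem-final [tʃ] ~ [k] alternation.
The stem 'ear' ([mɛmiki], [mɛmika]) shows [k] unchanged in both environments, so [k] cannot be basic with [tʃ] derived before the DAT suffix.
The alternation reflects depalatalization: palato-alveolar /tʃ/ and /dʒ/ become [k] and [g] when no front vowel follows. /tʃ/ is underlying.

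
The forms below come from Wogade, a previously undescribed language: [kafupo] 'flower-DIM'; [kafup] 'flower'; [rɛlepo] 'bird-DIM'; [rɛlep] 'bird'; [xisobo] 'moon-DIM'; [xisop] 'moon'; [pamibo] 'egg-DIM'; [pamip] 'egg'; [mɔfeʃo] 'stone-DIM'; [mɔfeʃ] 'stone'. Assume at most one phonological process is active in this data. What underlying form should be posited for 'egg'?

/pamib/

The stem for 'egg' ends in [b] in [pamibo] but [p] in [pamip].
But 'bird' keeps [p] in both environments ([rɛlepo], [rɛlep]), so there is no rule changing /p/ to [b] before the DIM suffix.
So /b/ is underlying, and a rule of word-final obstruent devoicing — voiced obstruents become voiceless word-finally — gives [p].
Hence 'egg' is /pamib/ underlyingly.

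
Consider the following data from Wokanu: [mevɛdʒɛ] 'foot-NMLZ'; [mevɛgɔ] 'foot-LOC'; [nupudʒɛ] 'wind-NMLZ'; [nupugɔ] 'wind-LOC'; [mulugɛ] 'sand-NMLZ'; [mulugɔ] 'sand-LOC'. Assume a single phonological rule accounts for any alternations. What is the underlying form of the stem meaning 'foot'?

/mevɛdʒ/

'foot' shows [dʒ] ~ [g] at the end of the stem ([mevɛdʒɛ] vs [mevɛgɔ]).
Compare 'sand', with invariant [g] in [mulugɛ] and [mulugɔ]: an analysis with underlying /g/ and a rule producing [dʒ] before the NMLZ suffix would wrongly predict alternation here too.
Therefore /dʒ/ is basic and [g] is derived by depalatalization (palato-alveolar /dʒ/ becomes [g] when no front vowel follows).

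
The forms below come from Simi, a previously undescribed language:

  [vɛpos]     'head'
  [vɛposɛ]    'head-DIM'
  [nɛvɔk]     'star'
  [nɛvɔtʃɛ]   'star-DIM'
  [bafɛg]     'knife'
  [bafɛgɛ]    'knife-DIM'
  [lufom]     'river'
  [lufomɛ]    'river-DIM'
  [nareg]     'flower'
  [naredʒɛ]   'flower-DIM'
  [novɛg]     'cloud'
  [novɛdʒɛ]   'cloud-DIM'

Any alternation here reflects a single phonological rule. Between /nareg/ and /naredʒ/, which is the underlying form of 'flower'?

'flower' shows [g] ~ [dʒ] at the end of the stem ([nareg] vs [naredʒɛ]).
But 'knife' keeps [g] in both environments ([bafɛg], [bafɛgɛ]), so there is no rule changing /g/ to [dʒ] before the DIM suffix.
The alternation reflects depalatalization: palato-alveolar /tʃ/ and /dʒ/ become [k] and [g] when no front vowel follows. /dʒ/ is underlying.

/naredʒ/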